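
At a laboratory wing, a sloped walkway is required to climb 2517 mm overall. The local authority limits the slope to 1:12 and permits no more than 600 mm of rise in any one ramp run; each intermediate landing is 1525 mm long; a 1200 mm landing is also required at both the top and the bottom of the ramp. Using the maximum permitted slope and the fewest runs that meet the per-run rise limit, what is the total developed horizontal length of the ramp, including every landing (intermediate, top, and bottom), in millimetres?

2517 / 600 = 4.20, so 5 ramp runs are needed. That means 4 intermediate landings.
Horizontal run for 2517 mm of rise at 1:12 is 2517 × 12 = 30204 mm.
4 intermediate landings contribute 4 × 1525 = 6100 mm.
Top and bottom landings: 2 × 1200 = 2400 mm.
Total = 30204 + 6100 + 2400 = 38704 mm.

38704 mm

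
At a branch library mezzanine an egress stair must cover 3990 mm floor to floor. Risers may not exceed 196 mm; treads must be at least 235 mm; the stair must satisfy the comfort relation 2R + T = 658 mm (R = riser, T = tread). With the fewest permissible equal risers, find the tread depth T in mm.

At most 196 each: 3990/196 = 20.36, giving 21 risers.
Each riser is 3990/21 = 190 mm (≤ 196 mm).
Tread T = 658 − 2 × 190 = 278 mm (≥ 235 mm).

278 mm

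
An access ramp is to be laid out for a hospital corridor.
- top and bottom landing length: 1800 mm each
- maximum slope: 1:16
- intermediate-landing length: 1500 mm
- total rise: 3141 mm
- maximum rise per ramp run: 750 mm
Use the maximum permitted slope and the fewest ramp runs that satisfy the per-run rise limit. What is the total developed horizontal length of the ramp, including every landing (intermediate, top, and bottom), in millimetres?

3141 / 750 = 4.19, so 5 ramp runs are needed. That means 4 intermediate landings.
Horizontal run for 3141 mm of rise at 1:16 is 3141 × 16 = 50256 mm.
Intermediate landings: 4 × 1500 = 6000 mm.
Top and bottom landings: 2 × 1800 = 3600 mm.
Total = 50256 + 6000 + 3600 = 59856 mm.

59856 mm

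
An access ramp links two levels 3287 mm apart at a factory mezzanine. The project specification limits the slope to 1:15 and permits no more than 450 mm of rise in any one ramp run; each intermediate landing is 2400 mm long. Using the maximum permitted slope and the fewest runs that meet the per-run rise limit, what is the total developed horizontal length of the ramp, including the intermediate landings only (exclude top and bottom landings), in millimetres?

66105 mm

⌈3287/450⌉ = 8 ramp runs. That means 7 intermediate landings.
Horizontal run for 3287 mm of rise at 1:15 is 3287 × 15 = 49305 mm.
7 intermediate landings contribute 7 × 2400 = 16800 mm.
Developed length = 49305 + 16800 = 66105 mm.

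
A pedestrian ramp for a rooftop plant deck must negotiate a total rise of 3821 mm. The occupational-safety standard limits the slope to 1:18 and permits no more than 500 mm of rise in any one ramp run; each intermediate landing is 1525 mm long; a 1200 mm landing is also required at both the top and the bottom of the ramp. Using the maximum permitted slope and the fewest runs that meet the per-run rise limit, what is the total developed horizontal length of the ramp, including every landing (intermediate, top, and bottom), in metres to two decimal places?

At most 500 each: 3821/500 = 7.64, giving 8 ramp runs. That means 7 intermediate landings.
Ramp run (horizontal) at 1:18: 3821 × 18 = 68778 mm.
7 intermediate landings contribute 7 × 1525 = 10675 mm.
Top and bottom landings: 2 × 1200 = 2400 mm.
Total = 68778 + 10675 + 2400 = 81853 mm.
= 81.85 m.

81.85 m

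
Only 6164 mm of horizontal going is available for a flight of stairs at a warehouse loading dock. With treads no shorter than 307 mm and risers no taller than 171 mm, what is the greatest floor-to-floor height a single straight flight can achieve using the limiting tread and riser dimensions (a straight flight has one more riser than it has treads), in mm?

3591 mm

6164 / 307 = 20.08, so 20 treads fit.
Risers = treads + 1 = 21.
Maximum height = 21 × 171 = 3591 mm.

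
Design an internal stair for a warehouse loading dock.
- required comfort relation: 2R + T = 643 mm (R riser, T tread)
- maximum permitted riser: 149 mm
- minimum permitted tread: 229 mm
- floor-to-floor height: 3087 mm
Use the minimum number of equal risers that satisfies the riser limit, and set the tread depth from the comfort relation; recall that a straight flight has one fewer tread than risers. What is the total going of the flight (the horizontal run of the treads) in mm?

3087 / 149 = 20.718 → round up to 21 risers.
R = 3087 ÷ 21 = 147 mm.
T = 643 − 2·147 = 349 mm, which satisfies the 229 mm minimum.
Going = (21 − 1) × 349 = 6980 mm.

6980 mm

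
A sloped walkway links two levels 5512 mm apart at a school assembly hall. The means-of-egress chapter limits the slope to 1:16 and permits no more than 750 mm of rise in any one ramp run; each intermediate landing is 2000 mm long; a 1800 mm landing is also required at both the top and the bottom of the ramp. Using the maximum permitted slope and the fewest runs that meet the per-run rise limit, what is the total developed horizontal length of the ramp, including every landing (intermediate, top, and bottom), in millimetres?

105792 mm

5512 / 750 = 7.35, so 8 ramp runs are needed. That means 7 intermediate landings.
Ramp run (horizontal) at 1:16: 5512 × 16 = 88192 mm.
7 intermediate landings contribute 7 × 2000 = 14000 mm.
Top and bottom landings: 2 × 1800 = 3600 mm.
Total = 88192 + 14000 + 3600 = 105792 mm.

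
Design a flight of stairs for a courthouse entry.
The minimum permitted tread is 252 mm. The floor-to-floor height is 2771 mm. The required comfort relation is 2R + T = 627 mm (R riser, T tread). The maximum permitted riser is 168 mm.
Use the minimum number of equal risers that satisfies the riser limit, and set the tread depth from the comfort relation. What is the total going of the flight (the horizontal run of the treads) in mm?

⌈2771/168⌉ = 17 risers.
Each riser is 2771/17 = 163 mm (≤ 168 mm).
T = 627 − 2·163 = 301 mm, which satisfies the 252 mm minimum.
Going = (17 − 1) × 301 = 4816 mm.

4816 mm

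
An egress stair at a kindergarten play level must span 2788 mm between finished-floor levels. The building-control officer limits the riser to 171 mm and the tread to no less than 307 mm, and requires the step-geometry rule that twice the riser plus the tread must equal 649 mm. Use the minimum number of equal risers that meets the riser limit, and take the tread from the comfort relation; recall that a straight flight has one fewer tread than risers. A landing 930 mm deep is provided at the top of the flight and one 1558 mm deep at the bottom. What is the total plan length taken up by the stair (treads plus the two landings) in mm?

2788 / 171 = 16.304 → round up to 17 risers.
Each riser is 2788/17 = 164 mm (≤ 171 mm).
Tread T = 649 − 2 × 164 = 321 mm (≥ 307 mm).
Going = (17 − 1) × 321 = 5136 mm.
Add landings: 5136 + 930 + 1558 = 7624 mm.

7624 mm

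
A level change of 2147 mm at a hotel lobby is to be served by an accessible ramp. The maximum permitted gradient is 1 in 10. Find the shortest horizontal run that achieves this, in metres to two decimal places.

21.47 m

At 1:10 the run is 10 × 2147 = 21470 mm.
21470 mm = 21.47 m.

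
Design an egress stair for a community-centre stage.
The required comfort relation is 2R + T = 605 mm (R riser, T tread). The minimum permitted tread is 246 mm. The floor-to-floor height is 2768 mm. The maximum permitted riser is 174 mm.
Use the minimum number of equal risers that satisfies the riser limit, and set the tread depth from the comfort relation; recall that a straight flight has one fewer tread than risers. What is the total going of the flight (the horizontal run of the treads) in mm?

⌈2768/174⌉ = 16 risers.
R = 2768 ÷ 16 = 173 mm.
T = 605 − 2·173 = 259 mm, which satisfies the 246 mm minimum.
16 risers give 15 treads; going = 15 × 259 = 3885 mm.

3885 mm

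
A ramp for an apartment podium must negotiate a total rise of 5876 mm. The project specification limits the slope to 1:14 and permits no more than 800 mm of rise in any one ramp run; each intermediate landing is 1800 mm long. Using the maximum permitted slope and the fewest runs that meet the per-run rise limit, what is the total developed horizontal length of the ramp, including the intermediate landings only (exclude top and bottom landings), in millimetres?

5876 / 800 = 7.345 → round up to 8 ramp runs. That means 7 intermediate landings.
Horizontal run for 5876 mm of rise at 1:14 is 5876 × 14 = 82264 mm.
7 intermediate landings contribute 7 × 1800 = 12600 mm.
Total developed length = 82264 + 12600 = 94864 mm.

94864 mm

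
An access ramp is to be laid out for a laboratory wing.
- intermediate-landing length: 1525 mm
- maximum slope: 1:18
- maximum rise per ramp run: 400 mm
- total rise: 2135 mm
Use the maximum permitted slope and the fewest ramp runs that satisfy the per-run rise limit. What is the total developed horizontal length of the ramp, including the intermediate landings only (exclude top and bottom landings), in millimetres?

46055 mm

2135 / 400 = 5.34, so 6 ramp runs are needed. That means 5 intermediate landings.
Horizontal run for 2135 mm of rise at 1:18 is 2135 × 18 = 38430 mm.
Intermediate landings: 5 × 1525 = 7625 mm.
Total developed length = 38430 + 7625 = 46055 mm.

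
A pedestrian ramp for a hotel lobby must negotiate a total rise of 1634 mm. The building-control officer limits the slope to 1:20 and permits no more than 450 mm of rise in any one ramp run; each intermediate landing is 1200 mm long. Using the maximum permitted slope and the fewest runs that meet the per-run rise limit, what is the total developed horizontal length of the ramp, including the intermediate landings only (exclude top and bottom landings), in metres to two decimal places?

⌈1634/450⌉ = 4 ramp runs. That means 3 intermediate landings.
Horizontal run for 1634 mm of rise at 1:20 is 1634 × 20 = 32680 mm.
3 intermediate landings contribute 3 × 1200 = 3600 mm.
Total developed length = 32680 + 3600 = 36280 mm.
= 36.28 m.

36.28 m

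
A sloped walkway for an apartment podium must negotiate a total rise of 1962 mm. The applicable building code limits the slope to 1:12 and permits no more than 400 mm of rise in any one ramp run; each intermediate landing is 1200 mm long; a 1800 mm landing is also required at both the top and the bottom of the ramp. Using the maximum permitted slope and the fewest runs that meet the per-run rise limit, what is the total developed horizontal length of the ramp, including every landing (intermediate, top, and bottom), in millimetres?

31944 mm

⌈1962/400⌉ = 5 ramp runs. That means 4 intermediate landings.
Ramp run (horizontal) at 1:12: 1962 × 12 = 23544 mm.
4 intermediate landings contribute 4 × 1200 = 4800 mm.
Top and bottom landings: 2 × 1800 = 3600 mm.
Total = 23544 + 4800 + 3600 = 31944 mm.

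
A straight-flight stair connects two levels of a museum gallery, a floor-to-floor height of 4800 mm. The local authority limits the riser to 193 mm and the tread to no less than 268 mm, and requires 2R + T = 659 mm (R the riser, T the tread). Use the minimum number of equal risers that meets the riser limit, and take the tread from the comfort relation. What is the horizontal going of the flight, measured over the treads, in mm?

At most 193 each: 4800/193 = 24.87, giving 25 risers.
Riser R = 4800 / 25 = 192 mm, within the 193 mm limit.
T = 659 − 2·192 = 275 mm, which satisfies the 268 mm minimum.
Treads = 25 − 1 = 24; going = 24 × 275 = 6600 mm.

6600 mm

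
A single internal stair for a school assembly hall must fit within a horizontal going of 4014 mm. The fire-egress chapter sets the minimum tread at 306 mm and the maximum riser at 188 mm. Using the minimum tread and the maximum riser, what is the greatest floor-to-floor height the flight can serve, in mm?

2632 mm

Treads that fit: ⌊4014 / 306⌋ = 13.
Risers = treads + 1 = 14.
Maximum height = 14 × 188 = 2632 mm.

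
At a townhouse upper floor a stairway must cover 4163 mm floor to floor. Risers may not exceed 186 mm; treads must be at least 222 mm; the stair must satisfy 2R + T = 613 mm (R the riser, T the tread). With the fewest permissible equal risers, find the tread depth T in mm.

⌈4163/186⌉ = 23 risers.
Each riser is 4163/23 = 181 mm (≤ 186 mm).
Tread T = 613 − 2 × 181 = 251 mm (≥ 222 mm).

251 mm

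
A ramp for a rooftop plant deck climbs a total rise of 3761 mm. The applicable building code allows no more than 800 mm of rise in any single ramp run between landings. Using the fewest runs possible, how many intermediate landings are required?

3761 / 800 = 4.701 → round up to 5 ramp runs.
5 runs are separated by 4 intermediate landings.

4 intermediate landings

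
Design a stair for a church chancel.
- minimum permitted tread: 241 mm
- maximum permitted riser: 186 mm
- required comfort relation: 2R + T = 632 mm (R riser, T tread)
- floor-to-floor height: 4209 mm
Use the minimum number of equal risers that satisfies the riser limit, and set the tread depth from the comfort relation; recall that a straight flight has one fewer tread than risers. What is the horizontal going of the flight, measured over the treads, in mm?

5852 mm

At most 186 each: 4209/186 = 22.63, giving 23 risers.
Riser R = 4209 / 23 = 183 mm, within the 186 mm limit.
Tread T = 632 − 2 × 183 = 266 mm (≥ 241 mm).
Going = (23 − 1) × 266 = 5852 mm.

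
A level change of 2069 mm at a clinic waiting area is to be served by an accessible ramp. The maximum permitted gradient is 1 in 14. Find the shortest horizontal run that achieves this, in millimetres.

At 1:14 the run is 14 × 2069 = 28966 mm.

28966 mm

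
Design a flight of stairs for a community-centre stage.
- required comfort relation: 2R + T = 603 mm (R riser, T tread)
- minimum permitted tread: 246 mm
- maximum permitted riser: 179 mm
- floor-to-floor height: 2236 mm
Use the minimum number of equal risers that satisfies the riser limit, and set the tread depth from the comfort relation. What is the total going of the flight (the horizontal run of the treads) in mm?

3108 mm

2236 / 179 = 12.492 → round up to 13 risers.
R = 2236 ÷ 13 = 172 mm.
Tread T = 603 − 2 × 172 = 259 mm (≥ 246 mm).
Treads = 13 − 1 = 12; going = 12 × 259 = 3108 mm.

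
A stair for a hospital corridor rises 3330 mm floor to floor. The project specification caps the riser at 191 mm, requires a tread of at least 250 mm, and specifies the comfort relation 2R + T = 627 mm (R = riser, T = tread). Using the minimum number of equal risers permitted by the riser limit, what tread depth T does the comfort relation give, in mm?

257 mm

⌈3330/191⌉ = 18 risers.
R = 3330 ÷ 18 = 185 mm.
T = 627 − 2·185 = 257 mm, which satisfies the 250 mm minimum.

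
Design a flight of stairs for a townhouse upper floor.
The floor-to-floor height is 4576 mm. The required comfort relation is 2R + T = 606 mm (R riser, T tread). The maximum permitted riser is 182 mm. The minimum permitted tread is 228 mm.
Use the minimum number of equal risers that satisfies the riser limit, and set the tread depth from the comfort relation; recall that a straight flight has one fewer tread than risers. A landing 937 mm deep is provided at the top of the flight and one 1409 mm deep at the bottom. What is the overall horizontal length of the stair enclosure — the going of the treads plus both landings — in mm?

8696 mm

At most 182 each: 4576/182 = 25.14, giving 26 risers.
Each riser is 4576/26 = 176 mm (≤ 182 mm).
T = 606 − 2·176 = 254 mm, which satisfies the 228 mm minimum.
Going = (26 − 1) × 254 = 6350 mm.
Add landings: 6350 + 937 + 1409 = 8696 mm.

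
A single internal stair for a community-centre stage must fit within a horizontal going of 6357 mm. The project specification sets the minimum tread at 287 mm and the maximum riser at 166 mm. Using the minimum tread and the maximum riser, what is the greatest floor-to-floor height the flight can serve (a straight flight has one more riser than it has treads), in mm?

3818 mm

6357 / 287 = 22.15, so 22 treads fit.
Risers = treads + 1 = 23.
Maximum height = 23 × 166 = 3818 mm.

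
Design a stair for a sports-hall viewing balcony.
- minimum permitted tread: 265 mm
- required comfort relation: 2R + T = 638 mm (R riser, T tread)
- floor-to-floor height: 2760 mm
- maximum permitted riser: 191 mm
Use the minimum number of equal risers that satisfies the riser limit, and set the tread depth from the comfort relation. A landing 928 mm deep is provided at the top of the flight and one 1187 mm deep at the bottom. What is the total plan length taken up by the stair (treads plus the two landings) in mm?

2760 / 191 = 14.450 → round up to 15 risers.
R = 2760 ÷ 15 = 184 mm.
Tread T = 638 − 2 × 184 = 270 mm (≥ 265 mm).
Going = (15 − 1) × 270 = 3780 mm.
Add landings: 3780 + 928 + 1187 = 5895 mm.

5895 mm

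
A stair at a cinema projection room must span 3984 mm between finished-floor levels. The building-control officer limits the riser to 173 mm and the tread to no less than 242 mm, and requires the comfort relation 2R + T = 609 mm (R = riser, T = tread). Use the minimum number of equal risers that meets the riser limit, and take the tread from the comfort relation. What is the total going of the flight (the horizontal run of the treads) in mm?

3984 / 173 = 23.029 → round up to 24 risers.
Each riser is 3984/24 = 166 mm (≤ 173 mm).
Tread T = 609 − 2 × 166 = 277 mm (≥ 242 mm).
Treads = 24 − 1 = 23; going = 23 × 277 = 6371 mm.

6371 mm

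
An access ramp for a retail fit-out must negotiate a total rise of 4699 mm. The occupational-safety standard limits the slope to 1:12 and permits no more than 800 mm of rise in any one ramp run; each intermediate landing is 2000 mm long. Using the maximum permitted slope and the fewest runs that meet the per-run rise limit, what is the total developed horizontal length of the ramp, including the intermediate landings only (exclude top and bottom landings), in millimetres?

66388 mm

4699 / 800 = 5.87, so 6 ramp runs are needed. That means 5 intermediate landings.
Horizontal run for 4699 mm of rise at 1:12 is 4699 × 12 = 56388 mm.
5 intermediate landings contribute 5 × 2000 = 10000 mm.
Developed length = 56388 + 10000 = 66388 mm.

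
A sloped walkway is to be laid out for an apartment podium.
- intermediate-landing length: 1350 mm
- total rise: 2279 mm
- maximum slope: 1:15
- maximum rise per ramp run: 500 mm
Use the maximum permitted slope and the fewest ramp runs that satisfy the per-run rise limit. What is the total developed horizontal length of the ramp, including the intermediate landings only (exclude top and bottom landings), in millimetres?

2279 / 500 = 4.558 → round up to 5 ramp runs. That means 4 intermediate landings.
Ramp run (horizontal) at 1:15: 2279 × 15 = 34185 mm.
4 intermediate landings contribute 4 × 1350 = 5400 mm.
Developed length = 34185 + 5400 = 39585 mm.

39585 mm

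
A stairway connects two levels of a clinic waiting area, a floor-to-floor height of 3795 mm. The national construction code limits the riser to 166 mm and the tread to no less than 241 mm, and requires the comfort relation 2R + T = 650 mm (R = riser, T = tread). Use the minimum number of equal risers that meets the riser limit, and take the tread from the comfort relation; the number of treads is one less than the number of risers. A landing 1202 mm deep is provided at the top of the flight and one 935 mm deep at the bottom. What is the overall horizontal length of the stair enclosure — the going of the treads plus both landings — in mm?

9177 mm

3795 / 166 = 22.86, so 23 risers are needed.
Each riser is 3795/23 = 165 mm (≤ 166 mm).
From 2R + T = 650: T = 650 − 330 = 320 mm.
23 risers give 22 treads; going = 22 × 320 = 7040 mm.
Enclosure = 7040 + 1202 + 935 = 9177 mm.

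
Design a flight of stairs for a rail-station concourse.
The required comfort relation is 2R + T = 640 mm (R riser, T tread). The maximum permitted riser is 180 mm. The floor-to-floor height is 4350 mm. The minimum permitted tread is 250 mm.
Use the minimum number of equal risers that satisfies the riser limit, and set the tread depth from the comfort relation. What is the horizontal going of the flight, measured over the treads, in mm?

7008 mm

⌈4350/180⌉ = 25 risers.
Each riser is 4350/25 = 174 mm (≤ 180 mm).
T = 640 − 2·174 = 292 mm, which satisfies the 250 mm minimum.
Treads = 25 − 1 = 24; going = 24 × 292 = 7008 mm.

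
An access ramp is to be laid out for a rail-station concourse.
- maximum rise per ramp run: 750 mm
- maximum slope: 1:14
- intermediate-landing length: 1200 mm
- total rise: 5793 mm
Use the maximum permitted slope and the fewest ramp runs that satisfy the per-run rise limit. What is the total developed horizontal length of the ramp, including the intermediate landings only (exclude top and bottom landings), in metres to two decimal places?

5793 / 750 = 7.724 → round up to 8 ramp runs. That means 7 intermediate landings.
Ramp run (horizontal) at 1:14: 5793 × 14 = 81102 mm.
7 intermediate landings contribute 7 × 1200 = 8400 mm.
Developed length = 81102 + 8400 = 89502 mm.
= 89.50 m.

89.50 m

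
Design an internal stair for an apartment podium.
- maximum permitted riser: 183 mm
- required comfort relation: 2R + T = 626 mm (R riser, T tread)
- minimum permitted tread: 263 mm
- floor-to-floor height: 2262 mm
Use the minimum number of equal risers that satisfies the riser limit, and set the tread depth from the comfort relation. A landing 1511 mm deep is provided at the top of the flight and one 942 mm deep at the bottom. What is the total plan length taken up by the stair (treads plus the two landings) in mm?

5789 mm

At most 183 each: 2262/183 = 12.36, giving 13 risers.
Each riser is 2262/13 = 174 mm (≤ 183 mm).
T = 626 − 2·174 = 278 mm, which satisfies the 263 mm minimum.
13 risers give 12 treads; going = 12 × 278 = 3336 mm.
Enclosure = 3336 + 1511 + 942 = 5789 mm.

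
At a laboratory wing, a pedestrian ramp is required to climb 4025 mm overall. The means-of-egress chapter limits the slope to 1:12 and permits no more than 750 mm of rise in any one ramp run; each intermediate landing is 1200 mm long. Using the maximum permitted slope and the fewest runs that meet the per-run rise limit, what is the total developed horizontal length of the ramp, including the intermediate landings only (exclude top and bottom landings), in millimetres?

4025 / 750 = 5.367 → round up to 6 ramp runs. That means 5 intermediate landings.
Ramp run (horizontal) at 1:12: 4025 × 12 = 48300 mm.
5 intermediate landings contribute 5 × 1200 = 6000 mm.
Total developed length = 48300 + 6000 = 54300 mm.

54300 mm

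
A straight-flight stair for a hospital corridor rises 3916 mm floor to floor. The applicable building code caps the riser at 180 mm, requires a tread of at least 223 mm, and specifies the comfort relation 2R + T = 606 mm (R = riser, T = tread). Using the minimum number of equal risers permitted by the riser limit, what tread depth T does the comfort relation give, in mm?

250 mm

3916 / 180 = 21.76, so 22 risers are needed.
Riser R = 3916 / 22 = 178 mm, within the 180 mm limit.
Tread T = 606 − 2 × 178 = 250 mm (≥ 223 mm).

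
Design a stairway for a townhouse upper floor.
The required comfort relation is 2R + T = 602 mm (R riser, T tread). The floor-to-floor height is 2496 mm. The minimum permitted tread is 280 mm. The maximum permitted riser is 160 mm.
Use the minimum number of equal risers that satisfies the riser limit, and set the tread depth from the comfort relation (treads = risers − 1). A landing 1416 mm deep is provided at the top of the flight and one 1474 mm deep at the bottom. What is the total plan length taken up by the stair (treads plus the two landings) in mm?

7240 mm

At most 160 each: 2496/160 = 15.60, giving 16 risers.
Riser R = 2496 / 16 = 156 mm, within the 160 mm limit.
From 2R + T = 602: T = 602 − 312 = 290 mm.
16 risers give 15 treads; going = 15 × 290 = 4350 mm.
Add landings: 4350 + 1416 + 1474 = 7240 mm.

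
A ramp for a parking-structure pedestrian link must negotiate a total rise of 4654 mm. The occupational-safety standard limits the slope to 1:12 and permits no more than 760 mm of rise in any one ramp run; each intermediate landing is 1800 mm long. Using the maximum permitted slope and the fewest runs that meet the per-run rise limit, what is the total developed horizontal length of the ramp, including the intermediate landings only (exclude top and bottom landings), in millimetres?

66648 mm

4654 / 760 = 6.12, so 7 ramp runs are needed. That means 6 intermediate landings.
Horizontal run for 4654 mm of rise at 1:12 is 4654 × 12 = 55848 mm.
6 intermediate landings contribute 6 × 1800 = 10800 mm.
Developed length = 55848 + 10800 = 66648 mm.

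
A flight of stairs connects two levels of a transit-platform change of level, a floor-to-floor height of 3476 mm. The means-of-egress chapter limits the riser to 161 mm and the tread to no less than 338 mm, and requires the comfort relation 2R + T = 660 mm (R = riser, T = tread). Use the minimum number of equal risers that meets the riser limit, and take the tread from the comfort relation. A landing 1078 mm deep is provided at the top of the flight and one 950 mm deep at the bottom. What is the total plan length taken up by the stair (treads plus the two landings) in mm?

9252 mm

3476 / 161 = 21.590 → round up to 22 risers.
R = 3476 ÷ 22 = 158 mm.
T = 660 − 2·158 = 344 mm, which satisfies the 338 mm minimum.
Going = (22 − 1) × 344 = 7224 mm.
Add landings: 7224 + 1078 + 950 = 9252 mm.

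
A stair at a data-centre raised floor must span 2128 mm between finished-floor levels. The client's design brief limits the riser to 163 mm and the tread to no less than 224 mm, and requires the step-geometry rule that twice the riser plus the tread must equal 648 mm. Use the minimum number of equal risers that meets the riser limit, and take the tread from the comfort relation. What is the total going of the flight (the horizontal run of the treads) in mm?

2128 / 163 = 13.06, so 14 risers are needed.
Each riser is 2128/14 = 152 mm (≤ 163 mm).
Tread T = 648 − 2 × 152 = 344 mm (≥ 224 mm).
Going = (14 − 1) × 344 = 4472 mm.

4472 mm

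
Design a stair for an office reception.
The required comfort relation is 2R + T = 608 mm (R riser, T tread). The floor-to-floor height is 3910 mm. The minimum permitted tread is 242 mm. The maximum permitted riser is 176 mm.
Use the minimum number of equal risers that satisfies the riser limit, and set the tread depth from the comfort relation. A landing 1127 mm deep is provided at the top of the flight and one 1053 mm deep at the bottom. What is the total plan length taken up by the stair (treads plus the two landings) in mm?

8076 mm

⌈3910/176⌉ = 23 risers.
Each riser is 3910/23 = 170 mm (≤ 176 mm).
T = 608 − 2·170 = 268 mm, which satisfies the 242 mm minimum.
Going = (23 − 1) × 268 = 5896 mm.
Enclosure = 5896 + 1127 + 1053 = 8076 mm.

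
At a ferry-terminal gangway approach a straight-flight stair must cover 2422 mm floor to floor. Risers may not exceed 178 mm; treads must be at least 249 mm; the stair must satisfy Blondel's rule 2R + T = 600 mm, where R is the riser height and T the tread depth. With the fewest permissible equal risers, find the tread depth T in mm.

254 mm

At most 178 each: 2422/178 = 13.61, giving 14 risers.
R = 2422 ÷ 14 = 173 mm.
Tread T = 600 − 2 × 173 = 254 mm (≥ 249 mm).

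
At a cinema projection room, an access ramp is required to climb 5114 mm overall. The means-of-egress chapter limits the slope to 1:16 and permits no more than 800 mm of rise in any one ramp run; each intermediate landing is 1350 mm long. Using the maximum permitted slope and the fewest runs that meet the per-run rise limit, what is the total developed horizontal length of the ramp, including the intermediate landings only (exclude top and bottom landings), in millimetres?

5114 / 800 = 6.39, so 7 ramp runs are needed. That means 6 intermediate landings.
Ramp run (horizontal) at 1:16: 5114 × 16 = 81824 mm.
6 intermediate landings contribute 6 × 1350 = 8100 mm.
Developed length = 81824 + 8100 = 89924 mm.

89924 mm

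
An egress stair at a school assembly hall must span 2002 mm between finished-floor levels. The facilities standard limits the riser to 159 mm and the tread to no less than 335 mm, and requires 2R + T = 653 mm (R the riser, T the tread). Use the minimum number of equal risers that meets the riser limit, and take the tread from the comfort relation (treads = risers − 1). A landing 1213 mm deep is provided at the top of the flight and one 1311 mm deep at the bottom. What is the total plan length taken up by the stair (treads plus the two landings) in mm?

2002 / 159 = 12.59, so 13 risers are needed.
Each riser is 2002/13 = 154 mm (≤ 159 mm).
T = 653 − 2·154 = 345 mm, which satisfies the 335 mm minimum.
Treads = 13 − 1 = 12; going = 12 × 345 = 4140 mm.
Add landings: 4140 + 1213 + 1311 = 6664 mm.

6664 mm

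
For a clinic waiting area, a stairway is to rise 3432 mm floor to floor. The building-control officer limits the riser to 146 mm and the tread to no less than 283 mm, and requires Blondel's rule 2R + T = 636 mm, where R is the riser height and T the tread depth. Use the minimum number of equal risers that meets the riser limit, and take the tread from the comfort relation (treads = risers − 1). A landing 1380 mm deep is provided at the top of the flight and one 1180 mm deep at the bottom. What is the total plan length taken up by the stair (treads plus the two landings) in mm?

⌈3432/146⌉ = 24 risers.
Each riser is 3432/24 = 143 mm (≤ 146 mm).
Tread T = 636 − 2 × 143 = 350 mm (≥ 283 mm).
Going = (24 − 1) × 350 = 8050 mm.
Add landings: 8050 + 1380 + 1180 = 10610 mm.

10610 mm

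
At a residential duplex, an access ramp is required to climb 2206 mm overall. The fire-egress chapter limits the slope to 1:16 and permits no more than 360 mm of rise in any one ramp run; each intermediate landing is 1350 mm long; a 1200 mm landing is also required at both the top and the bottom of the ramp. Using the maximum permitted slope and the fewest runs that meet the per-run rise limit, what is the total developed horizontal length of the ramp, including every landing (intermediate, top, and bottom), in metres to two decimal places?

2206 / 360 = 6.13, so 7 ramp runs are needed. That means 6 intermediate landings.
Horizontal run for 2206 mm of rise at 1:16 is 2206 × 16 = 35296 mm.
Intermediate landings: 6 × 1350 = 8100 mm.
Top and bottom landings: 2 × 1200 = 2400 mm.
Total = 35296 + 8100 + 2400 = 45796 mm.
= 45.80 m.

45.80 m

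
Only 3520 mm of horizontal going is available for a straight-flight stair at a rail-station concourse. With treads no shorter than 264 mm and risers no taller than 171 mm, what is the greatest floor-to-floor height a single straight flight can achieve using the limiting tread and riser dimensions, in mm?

3520 / 264 = 13.33, so 13 treads fit.
Risers = treads + 1 = 14.
Maximum height = 14 × 171 = 2394 mm.

2394 mm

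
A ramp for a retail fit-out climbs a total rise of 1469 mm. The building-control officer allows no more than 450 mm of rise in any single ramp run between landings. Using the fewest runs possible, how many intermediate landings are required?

1469 / 450 = 3.264 → round up to 4 ramp runs.
4 runs are separated by 3 intermediate landings.

3 intermediate landings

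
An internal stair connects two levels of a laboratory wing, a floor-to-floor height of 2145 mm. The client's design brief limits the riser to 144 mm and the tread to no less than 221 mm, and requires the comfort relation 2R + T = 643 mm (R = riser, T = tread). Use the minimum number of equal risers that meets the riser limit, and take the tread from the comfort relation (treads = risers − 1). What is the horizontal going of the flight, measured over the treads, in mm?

4998 mm

⌈2145/144⌉ = 15 risers.
R = 2145 ÷ 15 = 143 mm.
Tread T = 643 − 2 × 143 = 357 mm (≥ 221 mm).
15 risers give 14 treads; going = 14 × 357 = 4998 mm.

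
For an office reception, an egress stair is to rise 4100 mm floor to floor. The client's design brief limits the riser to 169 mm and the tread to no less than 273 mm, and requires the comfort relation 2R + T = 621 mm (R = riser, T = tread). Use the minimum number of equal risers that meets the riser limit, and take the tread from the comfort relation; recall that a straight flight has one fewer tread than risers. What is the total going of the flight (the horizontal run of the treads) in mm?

7032 mm

At most 169 each: 4100/169 = 24.26, giving 25 risers.
Riser R = 4100 / 25 = 164 mm, within the 169 mm limit.
T = 621 − 2·164 = 293 mm, which satisfies the 273 mm minimum.
25 risers give 24 treads; going = 24 × 293 = 7032 mm.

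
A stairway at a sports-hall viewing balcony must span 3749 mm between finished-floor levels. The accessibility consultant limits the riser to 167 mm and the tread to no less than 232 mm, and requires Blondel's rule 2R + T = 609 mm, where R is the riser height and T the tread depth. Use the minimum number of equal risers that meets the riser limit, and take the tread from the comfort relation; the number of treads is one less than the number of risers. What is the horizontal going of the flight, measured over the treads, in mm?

At most 167 each: 3749/167 = 22.45, giving 23 risers.
Each riser is 3749/23 = 163 mm (≤ 167 mm).
From 2R + T = 609: T = 609 − 326 = 283 mm.
Going = (23 − 1) × 283 = 6226 mm.

6226 mm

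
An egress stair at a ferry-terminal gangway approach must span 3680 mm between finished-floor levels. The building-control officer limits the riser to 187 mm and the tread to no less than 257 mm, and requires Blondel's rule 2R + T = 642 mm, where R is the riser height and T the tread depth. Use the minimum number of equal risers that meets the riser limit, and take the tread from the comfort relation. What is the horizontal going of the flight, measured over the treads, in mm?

5206 mm

3680 / 187 = 19.68, so 20 risers are needed.
Each riser is 3680/20 = 184 mm (≤ 187 mm).
Tread T = 642 − 2 × 184 = 274 mm (≥ 257 mm).
20 risers give 19 treads; going = 19 × 274 = 5206 mm.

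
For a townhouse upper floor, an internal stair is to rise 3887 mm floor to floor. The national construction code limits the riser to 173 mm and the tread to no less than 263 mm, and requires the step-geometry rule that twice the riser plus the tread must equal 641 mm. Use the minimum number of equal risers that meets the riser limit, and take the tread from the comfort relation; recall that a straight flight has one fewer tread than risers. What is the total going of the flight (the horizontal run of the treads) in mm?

6666 mm

3887 / 173 = 22.468 → round up to 23 risers.
R = 3887 ÷ 23 = 169 mm.
T = 641 − 2·169 = 303 mm, which satisfies the 263 mm minimum.
23 risers give 22 treads; going = 22 × 303 = 6666 mm.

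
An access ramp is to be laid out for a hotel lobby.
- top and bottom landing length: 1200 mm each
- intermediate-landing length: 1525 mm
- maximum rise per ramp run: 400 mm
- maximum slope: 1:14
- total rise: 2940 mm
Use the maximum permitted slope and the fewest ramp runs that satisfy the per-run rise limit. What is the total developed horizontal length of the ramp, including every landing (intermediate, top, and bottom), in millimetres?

54235 mm

2940 / 400 = 7.35, so 8 ramp runs are needed. That means 7 intermediate landings.
Horizontal run for 2940 mm of rise at 1:14 is 2940 × 14 = 41160 mm.
7 intermediate landings contribute 7 × 1525 = 10675 mm.
Top and bottom landings: 2 × 1200 = 2400 mm.
Total = 41160 + 10675 + 2400 = 54235 mm.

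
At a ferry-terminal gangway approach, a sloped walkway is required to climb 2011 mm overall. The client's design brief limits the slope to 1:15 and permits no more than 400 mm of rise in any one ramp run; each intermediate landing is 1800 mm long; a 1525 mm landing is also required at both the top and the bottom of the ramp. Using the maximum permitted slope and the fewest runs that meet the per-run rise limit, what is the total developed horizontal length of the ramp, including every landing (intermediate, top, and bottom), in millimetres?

2011 / 400 = 5.027 → round up to 6 ramp runs. That means 5 intermediate landings.
Ramp run (horizontal) at 1:15: 2011 × 15 = 30165 mm.
Intermediate landings: 5 × 1800 = 9000 mm.
Top and bottom landings: 2 × 1525 = 3050 mm.
Total = 30165 + 9000 + 3050 = 42215 mm.

42215 mm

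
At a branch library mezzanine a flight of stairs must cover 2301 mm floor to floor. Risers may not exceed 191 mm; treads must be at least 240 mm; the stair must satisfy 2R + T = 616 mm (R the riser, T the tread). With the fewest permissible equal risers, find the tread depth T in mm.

262 mm

⌈2301/191⌉ = 13 risers.
Each riser is 2301/13 = 177 mm (≤ 191 mm).
Tread T = 616 − 2 × 177 = 262 mm (≥ 240 mm).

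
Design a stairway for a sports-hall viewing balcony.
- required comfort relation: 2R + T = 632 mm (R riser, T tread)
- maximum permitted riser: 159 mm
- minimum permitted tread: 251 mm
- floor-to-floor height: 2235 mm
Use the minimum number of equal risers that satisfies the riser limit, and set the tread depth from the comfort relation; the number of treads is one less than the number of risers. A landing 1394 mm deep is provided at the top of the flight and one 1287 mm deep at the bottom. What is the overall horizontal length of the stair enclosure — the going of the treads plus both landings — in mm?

7357 mm

2235 / 159 = 14.06, so 15 risers are needed.
Each riser is 2235/15 = 149 mm (≤ 159 mm).
T = 632 − 2·149 = 334 mm, which satisfies the 251 mm minimum.
Treads = 15 − 1 = 14; going = 14 × 334 = 4676 mm.
Add landings: 4676 + 1394 + 1287 = 7357 mm.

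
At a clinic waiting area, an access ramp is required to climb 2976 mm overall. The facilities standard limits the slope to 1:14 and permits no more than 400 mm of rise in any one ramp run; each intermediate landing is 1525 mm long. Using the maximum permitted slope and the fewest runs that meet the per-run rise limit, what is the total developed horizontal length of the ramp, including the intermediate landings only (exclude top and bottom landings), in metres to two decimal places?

2976 / 400 = 7.440 → round up to 8 ramp runs. That means 7 intermediate landings.
Horizontal run for 2976 mm of rise at 1:14 is 2976 × 14 = 41664 mm.
7 intermediate landings contribute 7 × 1525 = 10675 mm.
Total developed length = 41664 + 10675 = 52339 mm.
= 52.34 m.

52.34 m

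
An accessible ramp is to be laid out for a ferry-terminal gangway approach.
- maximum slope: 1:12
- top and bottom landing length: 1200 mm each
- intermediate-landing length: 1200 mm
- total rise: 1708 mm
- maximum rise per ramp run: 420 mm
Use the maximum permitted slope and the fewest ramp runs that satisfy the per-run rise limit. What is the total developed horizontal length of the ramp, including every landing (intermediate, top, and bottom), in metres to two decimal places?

1708 / 420 = 4.07, so 5 ramp runs are needed. That means 4 intermediate landings.
Horizontal run for 1708 mm of rise at 1:12 is 1708 × 12 = 20496 mm.
Intermediate landings: 4 × 1200 = 4800 mm.
Top and bottom landings: 2 × 1200 = 2400 mm.
Total = 20496 + 4800 + 2400 = 27696 mm.
= 27.70 m.

27.70 m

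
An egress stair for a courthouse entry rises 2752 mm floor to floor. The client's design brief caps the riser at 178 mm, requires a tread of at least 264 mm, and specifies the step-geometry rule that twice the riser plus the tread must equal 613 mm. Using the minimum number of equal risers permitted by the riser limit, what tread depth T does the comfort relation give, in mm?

At most 178 each: 2752/178 = 15.46, giving 16 risers.
R = 2752 ÷ 16 = 172 mm.
T = 613 − 2·172 = 269 mm, which satisfies the 264 mm minimum.

269 mm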